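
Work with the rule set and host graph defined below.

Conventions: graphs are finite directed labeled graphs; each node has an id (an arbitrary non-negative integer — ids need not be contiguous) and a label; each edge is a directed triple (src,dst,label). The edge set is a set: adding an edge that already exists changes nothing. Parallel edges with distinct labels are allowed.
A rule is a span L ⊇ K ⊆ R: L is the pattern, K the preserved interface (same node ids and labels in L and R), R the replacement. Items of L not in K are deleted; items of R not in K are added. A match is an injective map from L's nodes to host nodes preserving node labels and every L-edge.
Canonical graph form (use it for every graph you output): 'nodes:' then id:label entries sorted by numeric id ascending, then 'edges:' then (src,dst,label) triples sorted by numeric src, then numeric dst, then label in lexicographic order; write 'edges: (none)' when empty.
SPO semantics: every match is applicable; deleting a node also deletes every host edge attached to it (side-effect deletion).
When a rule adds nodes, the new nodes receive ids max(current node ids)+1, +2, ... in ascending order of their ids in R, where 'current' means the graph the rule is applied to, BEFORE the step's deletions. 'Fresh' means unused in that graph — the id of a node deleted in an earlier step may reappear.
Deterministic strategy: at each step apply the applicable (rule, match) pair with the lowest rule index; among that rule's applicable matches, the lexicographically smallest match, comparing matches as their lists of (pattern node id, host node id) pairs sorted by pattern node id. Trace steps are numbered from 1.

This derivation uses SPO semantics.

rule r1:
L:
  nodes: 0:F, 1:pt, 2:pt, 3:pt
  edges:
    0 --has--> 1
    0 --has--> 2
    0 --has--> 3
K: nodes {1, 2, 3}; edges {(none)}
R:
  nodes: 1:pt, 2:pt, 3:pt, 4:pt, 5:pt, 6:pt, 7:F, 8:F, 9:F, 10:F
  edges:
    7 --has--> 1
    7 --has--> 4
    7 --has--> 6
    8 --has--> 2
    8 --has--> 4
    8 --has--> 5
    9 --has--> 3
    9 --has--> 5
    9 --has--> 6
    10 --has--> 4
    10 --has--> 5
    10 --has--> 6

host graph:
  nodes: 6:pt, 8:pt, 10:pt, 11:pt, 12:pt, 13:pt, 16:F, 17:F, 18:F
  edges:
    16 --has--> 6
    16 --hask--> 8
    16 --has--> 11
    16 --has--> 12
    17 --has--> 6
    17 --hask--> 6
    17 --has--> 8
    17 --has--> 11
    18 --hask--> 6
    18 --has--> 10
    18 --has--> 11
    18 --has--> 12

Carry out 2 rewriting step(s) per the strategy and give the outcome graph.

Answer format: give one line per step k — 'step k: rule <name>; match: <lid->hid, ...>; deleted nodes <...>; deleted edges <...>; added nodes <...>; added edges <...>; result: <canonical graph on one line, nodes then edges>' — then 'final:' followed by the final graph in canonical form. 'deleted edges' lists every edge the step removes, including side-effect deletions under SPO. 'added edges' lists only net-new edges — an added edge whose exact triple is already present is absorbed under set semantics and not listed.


step 1: rule r1; match: 0->16, 1->6, 2->11, 3->12; deleted nodes 16; deleted edges (16,6,has); (16,8,hask); (16,11,has); (16,12,has); added nodes 19, 20, 21, 22, 23, 24, 25; added edges (22,6,has); (22,19,has); (22,21,has); (23,11,has); (23,19,has); (23,20,has); (24,12,has); (24,20,has); (24,21,has); (25,19,has); (25,20,has); (25,21,has); result: nodes: 6:pt, 8:pt, 10:pt, 11:pt, 12:pt, 13:pt, 17:F, 18:F, 19:pt, 20:pt, 21:pt, 22:F, 23:F, 24:F, 25:F edges: (17,6,has); (17,6,hask); (17,8,has); (17,11,has); (18,6,hask); (18,10,has); (18,11,has); (18,12,has); (22,6,has); (22,19,has); (22,21,has); (23,11,has); (23,19,has); (23,20,has); (24,12,has); (24,20,has); (24,21,has); (25,19,has); (25,20,has); (25,21,has)
step 2: rule r1; match: 0->17, 1->6, 2->8, 3->11; deleted nodes 17; deleted edges (17,6,has); (17,6,hask); (17,8,has); (17,11,has); added nodes 26, 27, 28, 29, 30, 31, 32; added edges (29,6,has); (29,26,has); (29,28,has); (30,8,has); (30,26,has); (30,27,has); (31,11,has); (31,27,has); (31,28,has); (32,26,has); (32,27,has); (32,28,has); result: nodes: 6:pt, 8:pt, 10:pt, 11:pt, 12:pt, 13:pt, 18:F, 19:pt, 20:pt, 21:pt, 22:F, 23:F, 24:F, 25:F, 26:pt, 27:pt, 28:pt, 29:F, 30:F, 31:F, 32:F edges: (18,6,hask); (18,10,has); (18,11,has); (18,12,has); (22,6,has); (22,19,has); (22,21,has); (23,11,has); (23,19,has); (23,20,has); (24,12,has); (24,20,has); (24,21,has); (25,19,has); (25,20,has); (25,21,has); (29,6,has); (29,26,has); (29,28,has); (30,8,has); (30,26,has); (30,27,has); (31,11,has); (31,27,has); (31,28,has); (32,26,has); (32,27,has); (32,28,has)
final:
nodes: 6:pt, 8:pt, 10:pt, 11:pt, 12:pt, 13:pt, 18:F, 19:pt, 20:pt, 21:pt, 22:F, 23:F, 24:F, 25:F, 26:pt, 27:pt, 28:pt, 29:F, 30:F, 31:F, 32:F
edges: (18,6,hask); (18,10,has); (18,11,has); (18,12,has); (22,6,has); (22,19,has); (22,21,has); (23,11,has); (23,19,has); (23,20,has); (24,12,has); (24,20,has); (24,21,has); (25,19,has); (25,20,has); (25,21,has); (29,6,has); (29,26,has); (29,28,has); (30,8,has); (30,26,has); (30,27,has); (31,11,has); (31,27,has); (31,28,has); (32,26,has); (32,27,has); (32,28,has)


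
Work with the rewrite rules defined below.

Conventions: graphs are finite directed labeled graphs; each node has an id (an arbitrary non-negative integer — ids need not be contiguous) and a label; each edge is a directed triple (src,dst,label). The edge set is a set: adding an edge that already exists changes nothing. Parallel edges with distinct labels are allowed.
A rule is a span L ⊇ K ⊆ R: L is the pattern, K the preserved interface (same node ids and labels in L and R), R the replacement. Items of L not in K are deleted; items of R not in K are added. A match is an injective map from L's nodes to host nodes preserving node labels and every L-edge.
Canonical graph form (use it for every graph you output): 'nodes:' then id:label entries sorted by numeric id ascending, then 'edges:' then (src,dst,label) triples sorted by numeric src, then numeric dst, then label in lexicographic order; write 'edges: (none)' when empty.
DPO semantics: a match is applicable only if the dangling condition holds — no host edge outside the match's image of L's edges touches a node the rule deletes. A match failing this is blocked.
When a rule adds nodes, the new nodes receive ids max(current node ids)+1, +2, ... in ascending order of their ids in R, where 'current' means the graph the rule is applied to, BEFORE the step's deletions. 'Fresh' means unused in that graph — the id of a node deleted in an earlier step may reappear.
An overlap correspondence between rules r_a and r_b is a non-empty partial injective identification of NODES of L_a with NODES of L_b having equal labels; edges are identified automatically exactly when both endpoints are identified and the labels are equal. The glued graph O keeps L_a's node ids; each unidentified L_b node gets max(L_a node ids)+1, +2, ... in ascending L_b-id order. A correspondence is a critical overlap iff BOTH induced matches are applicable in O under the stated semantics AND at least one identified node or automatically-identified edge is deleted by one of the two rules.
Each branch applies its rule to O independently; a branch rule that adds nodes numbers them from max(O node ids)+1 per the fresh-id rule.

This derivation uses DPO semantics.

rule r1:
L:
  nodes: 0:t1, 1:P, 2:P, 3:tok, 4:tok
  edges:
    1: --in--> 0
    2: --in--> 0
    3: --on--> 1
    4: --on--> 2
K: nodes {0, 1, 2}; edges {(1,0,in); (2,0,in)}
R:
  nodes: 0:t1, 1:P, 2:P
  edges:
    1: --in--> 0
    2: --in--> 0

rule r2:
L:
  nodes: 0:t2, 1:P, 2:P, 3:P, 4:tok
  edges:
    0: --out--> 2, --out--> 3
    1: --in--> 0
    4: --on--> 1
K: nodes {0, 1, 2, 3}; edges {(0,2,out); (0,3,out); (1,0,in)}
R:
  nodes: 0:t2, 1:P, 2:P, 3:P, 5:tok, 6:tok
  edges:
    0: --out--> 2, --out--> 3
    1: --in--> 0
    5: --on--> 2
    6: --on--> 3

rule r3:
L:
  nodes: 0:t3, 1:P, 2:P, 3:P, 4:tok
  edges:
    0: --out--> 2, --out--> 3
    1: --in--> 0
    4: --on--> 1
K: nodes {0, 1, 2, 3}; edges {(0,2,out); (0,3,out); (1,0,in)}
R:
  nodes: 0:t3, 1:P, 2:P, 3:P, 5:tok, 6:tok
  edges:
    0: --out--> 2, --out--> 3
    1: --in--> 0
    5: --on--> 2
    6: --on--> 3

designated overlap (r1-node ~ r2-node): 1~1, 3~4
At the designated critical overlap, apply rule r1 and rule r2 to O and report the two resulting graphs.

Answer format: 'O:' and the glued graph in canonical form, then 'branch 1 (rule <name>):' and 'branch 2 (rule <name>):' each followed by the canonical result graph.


O:
nodes: 0:t1, 1:P, 2:P, 3:tok, 4:tok, 5:t2, 6:P, 7:P
edges: (1,0,in); (1,5,in); (2,0,in); (3,1,on); (4,2,on); (5,6,out); (5,7,out)
branch 1 (rule r1):
nodes: 0:t1, 1:P, 2:P, 5:t2, 6:P, 7:P
edges: (1,0,in); (1,5,in); (2,0,in); (5,6,out); (5,7,out)
branch 2 (rule r2):
nodes: 0:t1, 1:P, 2:P, 4:tok, 5:t2, 6:P, 7:P, 8:tok, 9:tok
edges: (1,0,in); (1,5,in); (2,0,in); (4,2,on); (5,6,out); (5,7,out); (8,6,on); (9,7,on)


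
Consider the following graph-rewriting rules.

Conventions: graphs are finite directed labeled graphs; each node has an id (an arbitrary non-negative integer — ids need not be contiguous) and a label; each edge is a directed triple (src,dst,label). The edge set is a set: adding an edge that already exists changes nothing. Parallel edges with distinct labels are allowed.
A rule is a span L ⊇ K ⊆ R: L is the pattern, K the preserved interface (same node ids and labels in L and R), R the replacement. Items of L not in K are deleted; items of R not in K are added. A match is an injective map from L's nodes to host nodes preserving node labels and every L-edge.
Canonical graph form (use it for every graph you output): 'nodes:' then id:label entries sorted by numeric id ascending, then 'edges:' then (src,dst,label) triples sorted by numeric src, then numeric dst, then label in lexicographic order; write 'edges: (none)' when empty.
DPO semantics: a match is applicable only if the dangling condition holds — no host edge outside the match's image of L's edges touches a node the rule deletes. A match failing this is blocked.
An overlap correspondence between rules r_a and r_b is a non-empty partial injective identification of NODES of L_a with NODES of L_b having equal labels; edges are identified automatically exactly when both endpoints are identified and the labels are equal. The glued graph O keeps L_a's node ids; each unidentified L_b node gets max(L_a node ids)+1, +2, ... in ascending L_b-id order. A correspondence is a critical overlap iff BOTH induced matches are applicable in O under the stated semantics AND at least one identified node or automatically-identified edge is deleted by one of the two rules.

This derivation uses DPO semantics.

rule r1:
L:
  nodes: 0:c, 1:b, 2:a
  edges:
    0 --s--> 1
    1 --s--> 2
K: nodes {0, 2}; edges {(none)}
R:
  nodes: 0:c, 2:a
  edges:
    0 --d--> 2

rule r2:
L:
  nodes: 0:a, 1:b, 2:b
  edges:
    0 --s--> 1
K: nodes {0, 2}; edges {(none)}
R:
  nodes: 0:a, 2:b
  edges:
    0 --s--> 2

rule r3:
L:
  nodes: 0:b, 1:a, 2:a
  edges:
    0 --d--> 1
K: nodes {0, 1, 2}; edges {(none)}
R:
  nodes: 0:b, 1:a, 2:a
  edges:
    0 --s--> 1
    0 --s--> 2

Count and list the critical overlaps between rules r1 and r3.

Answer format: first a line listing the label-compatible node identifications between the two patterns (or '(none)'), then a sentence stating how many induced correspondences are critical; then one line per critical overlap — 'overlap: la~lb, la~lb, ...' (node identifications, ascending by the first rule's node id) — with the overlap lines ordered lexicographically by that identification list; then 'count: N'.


label-compatible node identifications between L(r1) and L(r3): 1~0, 2~1, 2~2
0 of the induced correspondences are critical overlaps of r1 and r3.
count: 0


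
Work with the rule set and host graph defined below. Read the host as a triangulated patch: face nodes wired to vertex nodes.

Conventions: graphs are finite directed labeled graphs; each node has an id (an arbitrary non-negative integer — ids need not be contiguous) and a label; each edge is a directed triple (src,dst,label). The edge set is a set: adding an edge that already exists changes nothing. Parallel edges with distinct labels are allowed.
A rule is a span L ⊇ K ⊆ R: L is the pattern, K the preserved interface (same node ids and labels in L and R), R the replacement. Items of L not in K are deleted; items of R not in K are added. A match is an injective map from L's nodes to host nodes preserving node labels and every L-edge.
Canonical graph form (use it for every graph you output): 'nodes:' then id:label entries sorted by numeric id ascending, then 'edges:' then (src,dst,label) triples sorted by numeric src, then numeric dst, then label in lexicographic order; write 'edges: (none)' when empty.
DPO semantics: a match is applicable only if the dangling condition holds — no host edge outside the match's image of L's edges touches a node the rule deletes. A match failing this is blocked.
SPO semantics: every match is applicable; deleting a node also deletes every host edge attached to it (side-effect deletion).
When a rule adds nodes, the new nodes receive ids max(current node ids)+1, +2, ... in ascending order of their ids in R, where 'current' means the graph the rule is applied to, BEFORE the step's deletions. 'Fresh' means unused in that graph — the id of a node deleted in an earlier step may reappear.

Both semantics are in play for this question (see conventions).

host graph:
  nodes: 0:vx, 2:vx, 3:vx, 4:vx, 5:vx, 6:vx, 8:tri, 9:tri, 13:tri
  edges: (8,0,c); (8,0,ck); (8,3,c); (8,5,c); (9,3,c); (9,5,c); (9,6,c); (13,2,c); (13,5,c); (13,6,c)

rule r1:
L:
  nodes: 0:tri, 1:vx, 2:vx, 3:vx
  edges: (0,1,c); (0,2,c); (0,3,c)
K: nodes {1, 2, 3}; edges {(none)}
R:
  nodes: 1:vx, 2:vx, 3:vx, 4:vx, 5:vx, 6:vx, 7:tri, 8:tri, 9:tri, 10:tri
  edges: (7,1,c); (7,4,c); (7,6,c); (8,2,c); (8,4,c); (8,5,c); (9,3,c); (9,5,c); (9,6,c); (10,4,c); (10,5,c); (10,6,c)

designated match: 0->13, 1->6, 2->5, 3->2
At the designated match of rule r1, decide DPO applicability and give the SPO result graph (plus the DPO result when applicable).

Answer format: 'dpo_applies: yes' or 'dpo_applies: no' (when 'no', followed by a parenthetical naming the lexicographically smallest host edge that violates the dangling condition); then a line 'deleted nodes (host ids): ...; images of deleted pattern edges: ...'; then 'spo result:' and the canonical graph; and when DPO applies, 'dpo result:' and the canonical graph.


dpo_applies: yes
deleted nodes (host ids): 13; images of deleted pattern edges: (13,2,c); (13,5,c); (13,6,c)
spo result:
nodes: 0:vx, 2:vx, 3:vx, 4:vx, 5:vx, 6:vx, 8:tri, 9:tri, 14:vx, 15:vx, 16:vx, 17:tri, 18:tri, 19:tri, 20:tri
edges: (8,0,c); (8,0,ck); (8,3,c); (8,5,c); (9,3,c); (9,5,c); (9,6,c); (17,6,c); (17,14,c); (17,16,c); (18,5,c); (18,14,c); (18,15,c); (19,2,c); (19,15,c); (19,16,c); (20,14,c); (20,15,c); (20,16,c)
dpo result:
nodes: 0:vx, 2:vx, 3:vx, 4:vx, 5:vx, 6:vx, 8:tri, 9:tri, 14:vx, 15:vx, 16:vx, 17:tri, 18:tri, 19:tri, 20:tri
edges: (8,0,c); (8,0,ck); (8,3,c); (8,5,c); (9,3,c); (9,5,c); (9,6,c); (17,6,c); (17,14,c); (17,16,c); (18,5,c); (18,14,c); (18,15,c); (19,2,c); (19,15,c); (19,16,c); (20,14,c); (20,15,c); (20,16,c)


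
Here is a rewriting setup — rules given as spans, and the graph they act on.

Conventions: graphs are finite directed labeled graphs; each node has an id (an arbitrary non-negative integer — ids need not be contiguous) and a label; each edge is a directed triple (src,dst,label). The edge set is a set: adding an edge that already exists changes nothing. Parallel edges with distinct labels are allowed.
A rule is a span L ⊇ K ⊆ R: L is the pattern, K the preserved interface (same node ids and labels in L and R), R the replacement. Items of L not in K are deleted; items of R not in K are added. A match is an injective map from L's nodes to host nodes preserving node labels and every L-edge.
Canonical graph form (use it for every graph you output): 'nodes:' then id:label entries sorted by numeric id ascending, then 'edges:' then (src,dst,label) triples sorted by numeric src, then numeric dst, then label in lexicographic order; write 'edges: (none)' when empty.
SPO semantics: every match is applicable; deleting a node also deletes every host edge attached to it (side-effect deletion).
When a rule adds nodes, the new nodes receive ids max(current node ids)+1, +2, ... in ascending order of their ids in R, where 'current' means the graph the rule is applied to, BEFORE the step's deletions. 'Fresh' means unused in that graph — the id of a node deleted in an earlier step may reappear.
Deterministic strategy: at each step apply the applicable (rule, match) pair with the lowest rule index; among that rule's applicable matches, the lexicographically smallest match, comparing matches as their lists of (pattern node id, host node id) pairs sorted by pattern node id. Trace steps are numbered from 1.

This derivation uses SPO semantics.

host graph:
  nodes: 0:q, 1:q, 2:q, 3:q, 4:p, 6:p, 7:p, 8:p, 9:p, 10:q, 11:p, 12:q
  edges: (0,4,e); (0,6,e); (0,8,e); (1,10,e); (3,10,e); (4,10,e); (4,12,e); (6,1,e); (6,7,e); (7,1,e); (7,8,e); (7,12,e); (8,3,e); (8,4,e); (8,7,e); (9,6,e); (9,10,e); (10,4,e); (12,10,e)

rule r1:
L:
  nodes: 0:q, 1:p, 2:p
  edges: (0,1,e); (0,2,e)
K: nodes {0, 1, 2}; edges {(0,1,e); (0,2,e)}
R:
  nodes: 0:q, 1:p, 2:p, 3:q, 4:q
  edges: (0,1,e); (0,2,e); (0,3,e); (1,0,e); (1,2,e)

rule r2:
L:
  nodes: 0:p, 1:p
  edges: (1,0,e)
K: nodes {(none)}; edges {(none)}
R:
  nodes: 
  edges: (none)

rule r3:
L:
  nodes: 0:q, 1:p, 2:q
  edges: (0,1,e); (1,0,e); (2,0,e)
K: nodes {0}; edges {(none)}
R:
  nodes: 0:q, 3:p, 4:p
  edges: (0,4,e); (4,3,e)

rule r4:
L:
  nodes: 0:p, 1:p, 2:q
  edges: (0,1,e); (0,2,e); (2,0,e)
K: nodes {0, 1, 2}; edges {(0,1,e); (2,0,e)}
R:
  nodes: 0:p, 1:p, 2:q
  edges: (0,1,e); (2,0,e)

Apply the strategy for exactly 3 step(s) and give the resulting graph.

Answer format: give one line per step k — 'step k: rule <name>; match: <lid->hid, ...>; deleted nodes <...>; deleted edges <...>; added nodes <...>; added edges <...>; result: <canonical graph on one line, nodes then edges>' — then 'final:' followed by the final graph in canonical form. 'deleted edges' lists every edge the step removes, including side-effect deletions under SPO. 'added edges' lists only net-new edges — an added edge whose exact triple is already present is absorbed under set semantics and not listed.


step 1: rule r1; match: 0->0, 1->4, 2->6; deleted nodes (none); deleted edges (none); added nodes 13, 14; added edges (0,13,e); (4,0,e); (4,6,e); result: nodes: 0:q, 1:q, 2:q, 3:q, 4:p, 6:p, 7:p, 8:p, 9:p, 10:q, 11:p, 12:q, 13:q, 14:q edges: (0,4,e); (0,6,e); (0,8,e); (0,13,e); (1,10,e); (3,10,e); (4,0,e); (4,6,e); (4,10,e); (4,12,e); (6,1,e); (6,7,e); (7,1,e); (7,8,e); (7,12,e); (8,3,e); (8,4,e); (8,7,e); (9,6,e); (9,10,e); (10,4,e); (12,10,e)
step 2: rule r1; match: 0->0, 1->4, 2->6; deleted nodes (none); deleted edges (none); added nodes 15, 16; added edges (0,15,e); result: nodes: 0:q, 1:q, 2:q, 3:q, 4:p, 6:p, 7:p, 8:p, 9:p, 10:q, 11:p, 12:q, 13:q, 14:q, 15:q, 16:q edges: (0,4,e); (0,6,e); (0,8,e); (0,13,e); (0,15,e); (1,10,e); (3,10,e); (4,0,e); (4,6,e); (4,10,e); (4,12,e); (6,1,e); (6,7,e); (7,1,e); (7,8,e); (7,12,e); (8,3,e); (8,4,e); (8,7,e); (9,6,e); (9,10,e); (10,4,e); (12,10,e)
step 3: rule r1; match: 0->0, 1->4, 2->6; deleted nodes (none); deleted edges (none); added nodes 17, 18; added edges (0,17,e); result: nodes: 0:q, 1:q, 2:q, 3:q, 4:p, 6:p, 7:p, 8:p, 9:p, 10:q, 11:p, 12:q, 13:q, 14:q, 15:q, 16:q, 17:q, 18:q edges: (0,4,e); (0,6,e); (0,8,e); (0,13,e); (0,15,e); (0,17,e); (1,10,e); (3,10,e); (4,0,e); (4,6,e); (4,10,e); (4,12,e); (6,1,e); (6,7,e); (7,1,e); (7,8,e); (7,12,e); (8,3,e); (8,4,e); (8,7,e); (9,6,e); (9,10,e); (10,4,e); (12,10,e)
final:
nodes: 0:q, 1:q, 2:q, 3:q, 4:p, 6:p, 7:p, 8:p, 9:p, 10:q, 11:p, 12:q, 13:q, 14:q, 15:q, 16:q, 17:q, 18:q
edges: (0,4,e); (0,6,e); (0,8,e); (0,13,e); (0,15,e); (0,17,e); (1,10,e); (3,10,e); (4,0,e); (4,6,e); (4,10,e); (4,12,e); (6,1,e); (6,7,e); (7,1,e); (7,8,e); (7,12,e); (8,3,e); (8,4,e); (8,7,e); (9,6,e); (9,10,e); (10,4,e); (12,10,e)


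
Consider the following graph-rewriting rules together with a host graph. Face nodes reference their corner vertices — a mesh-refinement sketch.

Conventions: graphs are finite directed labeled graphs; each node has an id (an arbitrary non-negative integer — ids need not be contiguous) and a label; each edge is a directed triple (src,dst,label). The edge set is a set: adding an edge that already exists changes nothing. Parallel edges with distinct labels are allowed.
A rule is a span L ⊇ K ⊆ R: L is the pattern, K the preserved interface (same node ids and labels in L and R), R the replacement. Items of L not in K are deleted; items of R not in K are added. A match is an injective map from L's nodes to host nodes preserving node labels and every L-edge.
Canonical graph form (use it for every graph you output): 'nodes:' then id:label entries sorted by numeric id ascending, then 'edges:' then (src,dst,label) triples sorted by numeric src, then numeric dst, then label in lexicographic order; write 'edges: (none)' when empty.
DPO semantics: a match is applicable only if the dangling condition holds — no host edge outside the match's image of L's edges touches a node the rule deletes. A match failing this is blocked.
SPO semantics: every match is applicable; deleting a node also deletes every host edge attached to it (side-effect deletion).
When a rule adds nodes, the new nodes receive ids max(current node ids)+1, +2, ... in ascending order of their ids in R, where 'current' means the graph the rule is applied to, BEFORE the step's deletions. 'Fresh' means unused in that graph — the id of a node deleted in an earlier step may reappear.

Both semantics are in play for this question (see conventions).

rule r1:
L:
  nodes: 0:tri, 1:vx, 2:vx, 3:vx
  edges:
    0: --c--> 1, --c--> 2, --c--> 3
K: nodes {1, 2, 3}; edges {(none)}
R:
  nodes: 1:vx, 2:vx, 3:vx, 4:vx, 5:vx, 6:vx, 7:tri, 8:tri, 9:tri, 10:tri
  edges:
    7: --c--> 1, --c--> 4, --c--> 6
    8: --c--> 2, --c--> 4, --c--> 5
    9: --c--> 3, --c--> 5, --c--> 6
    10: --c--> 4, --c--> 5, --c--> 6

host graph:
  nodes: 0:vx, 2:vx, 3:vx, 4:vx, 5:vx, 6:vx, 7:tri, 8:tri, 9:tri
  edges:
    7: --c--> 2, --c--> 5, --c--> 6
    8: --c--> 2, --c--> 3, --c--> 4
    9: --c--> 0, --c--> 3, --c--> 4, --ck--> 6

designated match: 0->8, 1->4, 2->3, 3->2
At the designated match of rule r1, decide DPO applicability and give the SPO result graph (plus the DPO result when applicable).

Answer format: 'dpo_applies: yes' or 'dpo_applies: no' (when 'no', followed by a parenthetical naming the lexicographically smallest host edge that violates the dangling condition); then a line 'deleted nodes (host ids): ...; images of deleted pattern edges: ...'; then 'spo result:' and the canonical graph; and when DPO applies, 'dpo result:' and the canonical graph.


dpo_applies: yes
deleted nodes (host ids): 8; images of deleted pattern edges: (8,2,c); (8,3,c); (8,4,c)
spo result:
nodes: 0:vx, 2:vx, 3:vx, 4:vx, 5:vx, 6:vx, 7:tri, 9:tri, 10:vx, 11:vx, 12:vx, 13:tri, 14:tri, 15:tri, 16:tri
edges: (7,2,c); (7,5,c); (7,6,c); (9,0,c); (9,3,c); (9,4,c); (9,6,ck); (13,4,c); (13,10,c); (13,12,c); (14,3,c); (14,10,c); (14,11,c); (15,2,c); (15,11,c); (15,12,c); (16,10,c); (16,11,c); (16,12,c)
dpo result:
nodes: 0:vx, 2:vx, 3:vx, 4:vx, 5:vx, 6:vx, 7:tri, 9:tri, 10:vx, 11:vx, 12:vx, 13:tri, 14:tri, 15:tri, 16:tri
edges: (7,2,c); (7,5,c); (7,6,c); (9,0,c); (9,3,c); (9,4,c); (9,6,ck); (13,4,c); (13,10,c); (13,12,c); (14,3,c); (14,10,c); (14,11,c); (15,2,c); (15,11,c); (15,12,c); (16,10,c); (16,11,c); (16,12,c)


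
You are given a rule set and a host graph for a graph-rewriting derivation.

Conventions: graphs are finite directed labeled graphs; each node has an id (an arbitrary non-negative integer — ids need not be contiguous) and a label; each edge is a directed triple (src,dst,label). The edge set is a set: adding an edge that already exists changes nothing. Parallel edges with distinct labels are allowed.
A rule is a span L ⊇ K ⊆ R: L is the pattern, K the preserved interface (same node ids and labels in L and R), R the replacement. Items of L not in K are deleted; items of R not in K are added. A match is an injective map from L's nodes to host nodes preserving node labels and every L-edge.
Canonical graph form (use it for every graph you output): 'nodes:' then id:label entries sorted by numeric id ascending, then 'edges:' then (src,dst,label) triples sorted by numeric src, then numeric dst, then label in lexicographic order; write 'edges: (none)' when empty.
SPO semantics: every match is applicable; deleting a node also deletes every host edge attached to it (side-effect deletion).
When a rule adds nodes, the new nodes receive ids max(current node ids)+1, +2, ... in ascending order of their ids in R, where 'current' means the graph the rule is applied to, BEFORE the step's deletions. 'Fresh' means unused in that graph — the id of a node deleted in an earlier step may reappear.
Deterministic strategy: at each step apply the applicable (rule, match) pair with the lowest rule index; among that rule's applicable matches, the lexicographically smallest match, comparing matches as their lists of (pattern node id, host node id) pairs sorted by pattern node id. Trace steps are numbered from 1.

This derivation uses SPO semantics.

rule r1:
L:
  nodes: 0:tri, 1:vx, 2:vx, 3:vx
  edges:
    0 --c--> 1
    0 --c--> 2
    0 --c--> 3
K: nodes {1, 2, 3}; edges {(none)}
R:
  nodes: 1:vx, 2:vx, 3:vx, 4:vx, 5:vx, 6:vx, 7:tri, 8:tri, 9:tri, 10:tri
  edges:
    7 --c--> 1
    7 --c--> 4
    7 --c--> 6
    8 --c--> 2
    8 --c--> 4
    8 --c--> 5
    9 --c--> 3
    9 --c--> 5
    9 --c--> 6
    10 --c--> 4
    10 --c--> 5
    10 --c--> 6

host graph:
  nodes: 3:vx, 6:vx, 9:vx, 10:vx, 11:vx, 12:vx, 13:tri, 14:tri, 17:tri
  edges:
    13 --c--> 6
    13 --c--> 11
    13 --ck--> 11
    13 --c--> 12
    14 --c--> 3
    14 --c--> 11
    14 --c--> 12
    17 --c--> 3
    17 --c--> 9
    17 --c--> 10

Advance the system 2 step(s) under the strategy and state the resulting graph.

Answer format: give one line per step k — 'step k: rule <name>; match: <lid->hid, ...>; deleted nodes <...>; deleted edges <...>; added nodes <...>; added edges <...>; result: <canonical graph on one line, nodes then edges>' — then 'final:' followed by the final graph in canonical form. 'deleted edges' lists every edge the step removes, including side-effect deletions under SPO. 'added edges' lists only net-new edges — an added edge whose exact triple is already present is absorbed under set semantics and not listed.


step 1: rule r1; match: 0->13, 1->6, 2->11, 3->12; deleted nodes 13; deleted edges (13,6,c); (13,11,c); (13,11,ck); (13,12,c); added nodes 18, 19, 20, 21, 22, 23, 24; added edges (21,6,c); (21,18,c); (21,20,c); (22,11,c); (22,18,c); (22,19,c); (23,12,c); (23,19,c); (23,20,c); (24,18,c); (24,19,c); (24,20,c); result: nodes: 3:vx, 6:vx, 9:vx, 10:vx, 11:vx, 12:vx, 14:tri, 17:tri, 18:vx, 19:vx, 20:vx, 21:tri, 22:tri, 23:tri, 24:tri edges: (14,3,c); (14,11,c); (14,12,c); (17,3,c); (17,9,c); (17,10,c); (21,6,c); (21,18,c); (21,20,c); (22,11,c); (22,18,c); (22,19,c); (23,12,c); (23,19,c); (23,20,c); (24,18,c); (24,19,c); (24,20,c)
step 2: rule r1; match: 0->14, 1->3, 2->11, 3->12; deleted nodes 14; deleted edges (14,3,c); (14,11,c); (14,12,c); added nodes 25, 26, 27, 28, 29, 30, 31; added edges (28,3,c); (28,25,c); (28,27,c); (29,11,c); (29,25,c); (29,26,c); (30,12,c); (30,26,c); (30,27,c); (31,25,c); (31,26,c); (31,27,c); result: nodes: 3:vx, 6:vx, 9:vx, 10:vx, 11:vx, 12:vx, 17:tri, 18:vx, 19:vx, 20:vx, 21:tri, 22:tri, 23:tri, 24:tri, 25:vx, 26:vx, 27:vx, 28:tri, 29:tri, 30:tri, 31:tri edges: (17,3,c); (17,9,c); (17,10,c); (21,6,c); (21,18,c); (21,20,c); (22,11,c); (22,18,c); (22,19,c); (23,12,c); (23,19,c); (23,20,c); (24,18,c); (24,19,c); (24,20,c); (28,3,c); (28,25,c); (28,27,c); (29,11,c); (29,25,c); (29,26,c); (30,12,c); (30,26,c); (30,27,c); (31,25,c); (31,26,c); (31,27,c)
final:
nodes: 3:vx, 6:vx, 9:vx, 10:vx, 11:vx, 12:vx, 17:tri, 18:vx, 19:vx, 20:vx, 21:tri, 22:tri, 23:tri, 24:tri, 25:vx, 26:vx, 27:vx, 28:tri, 29:tri, 30:tri, 31:tri
edges: (17,3,c); (17,9,c); (17,10,c); (21,6,c); (21,18,c); (21,20,c); (22,11,c); (22,18,c); (22,19,c); (23,12,c); (23,19,c); (23,20,c); (24,18,c); (24,19,c); (24,20,c); (28,3,c); (28,25,c); (28,27,c); (29,11,c); (29,25,c); (29,26,c); (30,12,c); (30,26,c); (30,27,c); (31,25,c); (31,26,c); (31,27,c)


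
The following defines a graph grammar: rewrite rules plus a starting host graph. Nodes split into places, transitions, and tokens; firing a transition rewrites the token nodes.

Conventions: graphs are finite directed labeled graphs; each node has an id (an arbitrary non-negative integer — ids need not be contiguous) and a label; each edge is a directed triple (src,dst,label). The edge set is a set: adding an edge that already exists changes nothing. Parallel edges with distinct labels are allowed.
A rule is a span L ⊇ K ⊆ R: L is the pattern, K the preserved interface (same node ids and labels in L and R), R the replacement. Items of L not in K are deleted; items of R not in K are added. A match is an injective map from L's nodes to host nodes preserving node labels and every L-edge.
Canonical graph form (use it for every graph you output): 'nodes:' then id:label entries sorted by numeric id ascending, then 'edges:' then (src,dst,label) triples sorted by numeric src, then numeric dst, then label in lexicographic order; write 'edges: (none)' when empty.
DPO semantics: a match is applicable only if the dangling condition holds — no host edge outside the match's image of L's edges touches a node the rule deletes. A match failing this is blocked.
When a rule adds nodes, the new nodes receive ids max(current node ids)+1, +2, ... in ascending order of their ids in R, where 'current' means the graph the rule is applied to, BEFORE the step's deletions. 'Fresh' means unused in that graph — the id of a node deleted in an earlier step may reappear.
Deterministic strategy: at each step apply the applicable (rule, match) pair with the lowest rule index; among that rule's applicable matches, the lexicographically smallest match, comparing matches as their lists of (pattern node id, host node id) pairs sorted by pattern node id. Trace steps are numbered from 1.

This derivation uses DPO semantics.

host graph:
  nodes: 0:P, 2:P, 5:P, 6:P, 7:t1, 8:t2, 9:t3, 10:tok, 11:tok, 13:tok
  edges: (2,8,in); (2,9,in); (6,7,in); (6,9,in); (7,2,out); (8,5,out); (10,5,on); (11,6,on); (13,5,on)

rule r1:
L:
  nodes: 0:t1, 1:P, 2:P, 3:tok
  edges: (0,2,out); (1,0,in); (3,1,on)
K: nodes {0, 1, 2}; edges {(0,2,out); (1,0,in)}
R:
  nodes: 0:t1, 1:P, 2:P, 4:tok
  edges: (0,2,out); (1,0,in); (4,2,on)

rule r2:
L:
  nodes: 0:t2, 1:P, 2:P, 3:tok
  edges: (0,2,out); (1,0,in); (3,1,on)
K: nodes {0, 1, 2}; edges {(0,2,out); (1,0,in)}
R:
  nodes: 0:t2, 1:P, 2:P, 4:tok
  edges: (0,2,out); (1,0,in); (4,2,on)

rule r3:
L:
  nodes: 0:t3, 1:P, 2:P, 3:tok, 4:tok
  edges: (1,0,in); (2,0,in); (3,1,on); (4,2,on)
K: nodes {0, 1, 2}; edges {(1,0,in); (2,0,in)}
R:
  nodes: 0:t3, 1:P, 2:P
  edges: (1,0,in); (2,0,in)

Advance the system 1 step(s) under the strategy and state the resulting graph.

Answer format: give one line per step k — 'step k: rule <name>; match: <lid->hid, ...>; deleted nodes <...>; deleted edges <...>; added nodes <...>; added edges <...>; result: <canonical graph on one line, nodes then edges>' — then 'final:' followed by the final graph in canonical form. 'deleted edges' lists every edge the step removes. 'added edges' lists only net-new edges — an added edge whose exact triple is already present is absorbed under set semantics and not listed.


step 1: rule r1; match: 0->7, 1->6, 2->2, 3->11; deleted nodes 11; deleted edges (11,6,on); added nodes 14; added edges (14,2,on); result: nodes: 0:P, 2:P, 5:P, 6:P, 7:t1, 8:t2, 9:t3, 10:tok, 13:tok, 14:tok edges: (2,8,in); (2,9,in); (6,7,in); (6,9,in); (7,2,out); (8,5,out); (10,5,on); (13,5,on); (14,2,on)
final:
nodes: 0:P, 2:P, 5:P, 6:P, 7:t1, 8:t2, 9:t3, 10:tok, 13:tok, 14:tok
edges: (2,8,in); (2,9,in); (6,7,in); (6,9,in); (7,2,out); (8,5,out); (10,5,on); (13,5,on); (14,2,on)


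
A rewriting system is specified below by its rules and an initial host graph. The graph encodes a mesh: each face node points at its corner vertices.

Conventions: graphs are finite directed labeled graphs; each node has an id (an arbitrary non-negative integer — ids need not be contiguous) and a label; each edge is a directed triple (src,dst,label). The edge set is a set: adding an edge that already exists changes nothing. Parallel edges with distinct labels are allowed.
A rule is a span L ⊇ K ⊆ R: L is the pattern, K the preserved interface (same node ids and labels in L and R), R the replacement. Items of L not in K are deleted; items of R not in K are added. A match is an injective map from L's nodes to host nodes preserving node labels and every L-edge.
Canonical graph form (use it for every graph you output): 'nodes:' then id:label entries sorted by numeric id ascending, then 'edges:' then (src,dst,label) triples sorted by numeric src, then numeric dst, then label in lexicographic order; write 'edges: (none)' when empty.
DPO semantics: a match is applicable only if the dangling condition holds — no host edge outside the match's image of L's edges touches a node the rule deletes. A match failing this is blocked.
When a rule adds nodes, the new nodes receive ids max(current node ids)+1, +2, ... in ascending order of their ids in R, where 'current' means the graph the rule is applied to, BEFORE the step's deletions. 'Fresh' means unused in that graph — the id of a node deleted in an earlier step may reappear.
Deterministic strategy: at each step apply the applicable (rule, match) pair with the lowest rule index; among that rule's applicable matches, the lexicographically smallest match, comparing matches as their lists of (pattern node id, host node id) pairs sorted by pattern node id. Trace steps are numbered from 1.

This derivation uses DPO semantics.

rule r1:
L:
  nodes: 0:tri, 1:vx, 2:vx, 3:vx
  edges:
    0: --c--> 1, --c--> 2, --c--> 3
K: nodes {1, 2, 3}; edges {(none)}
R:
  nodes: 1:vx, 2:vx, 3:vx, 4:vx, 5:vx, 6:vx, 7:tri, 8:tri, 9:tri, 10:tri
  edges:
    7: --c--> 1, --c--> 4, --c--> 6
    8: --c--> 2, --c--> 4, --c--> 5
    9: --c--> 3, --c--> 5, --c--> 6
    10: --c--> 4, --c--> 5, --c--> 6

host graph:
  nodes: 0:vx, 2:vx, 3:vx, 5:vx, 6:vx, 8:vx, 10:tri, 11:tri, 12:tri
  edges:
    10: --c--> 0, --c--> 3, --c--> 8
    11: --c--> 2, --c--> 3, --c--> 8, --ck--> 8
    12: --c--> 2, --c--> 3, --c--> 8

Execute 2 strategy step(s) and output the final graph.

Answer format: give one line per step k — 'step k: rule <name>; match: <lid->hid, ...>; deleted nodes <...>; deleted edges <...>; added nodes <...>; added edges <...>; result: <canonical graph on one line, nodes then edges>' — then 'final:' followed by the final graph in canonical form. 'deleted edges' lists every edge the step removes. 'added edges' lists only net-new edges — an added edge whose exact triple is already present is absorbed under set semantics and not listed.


step 1: rule r1; match: 0->10, 1->0, 2->3, 3->8; deleted nodes 10; deleted edges (10,0,c); (10,3,c); (10,8,c); added nodes 13, 14, 15, 16, 17, 18, 19; added edges (16,0,c); (16,13,c); (16,15,c); (17,3,c); (17,13,c); (17,14,c); (18,8,c); (18,14,c); (18,15,c); (19,13,c); (19,14,c); (19,15,c); result: nodes: 0:vx, 2:vx, 3:vx, 5:vx, 6:vx, 8:vx, 11:tri, 12:tri, 13:vx, 14:vx, 15:vx, 16:tri, 17:tri, 18:tri, 19:tri edges: (11,2,c); (11,3,c); (11,8,c); (11,8,ck); (12,2,c); (12,3,c); (12,8,c); (16,0,c); (16,13,c); (16,15,c); (17,3,c); (17,13,c); (17,14,c); (18,8,c); (18,14,c); (18,15,c); (19,13,c); (19,14,c); (19,15,c)
step 2: rule r1; match: 0->12, 1->2, 2->3, 3->8; deleted nodes 12; deleted edges (12,2,c); (12,3,c); (12,8,c); added nodes 20, 21, 22, 23, 24, 25, 26; added edges (23,2,c); (23,20,c); (23,22,c); (24,3,c); (24,20,c); (24,21,c); (25,8,c); (25,21,c); (25,22,c); (26,20,c); (26,21,c); (26,22,c); result: nodes: 0:vx, 2:vx, 3:vx, 5:vx, 6:vx, 8:vx, 11:tri, 13:vx, 14:vx, 15:vx, 16:tri, 17:tri, 18:tri, 19:tri, 20:vx, 21:vx, 22:vx, 23:tri, 24:tri, 25:tri, 26:tri edges: (11,2,c); (11,3,c); (11,8,c); (11,8,ck); (16,0,c); (16,13,c); (16,15,c); (17,3,c); (17,13,c); (17,14,c); (18,8,c); (18,14,c); (18,15,c); (19,13,c); (19,14,c); (19,15,c); (23,2,c); (23,20,c); (23,22,c); (24,3,c); (24,20,c); (24,21,c); (25,8,c); (25,21,c); (25,22,c); (26,20,c); (26,21,c); (26,22,c)
final:
nodes: 0:vx, 2:vx, 3:vx, 5:vx, 6:vx, 8:vx, 11:tri, 13:vx, 14:vx, 15:vx, 16:tri, 17:tri, 18:tri, 19:tri, 20:vx, 21:vx, 22:vx, 23:tri, 24:tri, 25:tri, 26:tri
edges: (11,2,c); (11,3,c); (11,8,c); (11,8,ck); (16,0,c); (16,13,c); (16,15,c); (17,3,c); (17,13,c); (17,14,c); (18,8,c); (18,14,c); (18,15,c); (19,13,c); (19,14,c); (19,15,c); (23,2,c); (23,20,c); (23,22,c); (24,3,c); (24,20,c); (24,21,c); (25,8,c); (25,21,c); (25,22,c); (26,20,c); (26,21,c); (26,22,c)


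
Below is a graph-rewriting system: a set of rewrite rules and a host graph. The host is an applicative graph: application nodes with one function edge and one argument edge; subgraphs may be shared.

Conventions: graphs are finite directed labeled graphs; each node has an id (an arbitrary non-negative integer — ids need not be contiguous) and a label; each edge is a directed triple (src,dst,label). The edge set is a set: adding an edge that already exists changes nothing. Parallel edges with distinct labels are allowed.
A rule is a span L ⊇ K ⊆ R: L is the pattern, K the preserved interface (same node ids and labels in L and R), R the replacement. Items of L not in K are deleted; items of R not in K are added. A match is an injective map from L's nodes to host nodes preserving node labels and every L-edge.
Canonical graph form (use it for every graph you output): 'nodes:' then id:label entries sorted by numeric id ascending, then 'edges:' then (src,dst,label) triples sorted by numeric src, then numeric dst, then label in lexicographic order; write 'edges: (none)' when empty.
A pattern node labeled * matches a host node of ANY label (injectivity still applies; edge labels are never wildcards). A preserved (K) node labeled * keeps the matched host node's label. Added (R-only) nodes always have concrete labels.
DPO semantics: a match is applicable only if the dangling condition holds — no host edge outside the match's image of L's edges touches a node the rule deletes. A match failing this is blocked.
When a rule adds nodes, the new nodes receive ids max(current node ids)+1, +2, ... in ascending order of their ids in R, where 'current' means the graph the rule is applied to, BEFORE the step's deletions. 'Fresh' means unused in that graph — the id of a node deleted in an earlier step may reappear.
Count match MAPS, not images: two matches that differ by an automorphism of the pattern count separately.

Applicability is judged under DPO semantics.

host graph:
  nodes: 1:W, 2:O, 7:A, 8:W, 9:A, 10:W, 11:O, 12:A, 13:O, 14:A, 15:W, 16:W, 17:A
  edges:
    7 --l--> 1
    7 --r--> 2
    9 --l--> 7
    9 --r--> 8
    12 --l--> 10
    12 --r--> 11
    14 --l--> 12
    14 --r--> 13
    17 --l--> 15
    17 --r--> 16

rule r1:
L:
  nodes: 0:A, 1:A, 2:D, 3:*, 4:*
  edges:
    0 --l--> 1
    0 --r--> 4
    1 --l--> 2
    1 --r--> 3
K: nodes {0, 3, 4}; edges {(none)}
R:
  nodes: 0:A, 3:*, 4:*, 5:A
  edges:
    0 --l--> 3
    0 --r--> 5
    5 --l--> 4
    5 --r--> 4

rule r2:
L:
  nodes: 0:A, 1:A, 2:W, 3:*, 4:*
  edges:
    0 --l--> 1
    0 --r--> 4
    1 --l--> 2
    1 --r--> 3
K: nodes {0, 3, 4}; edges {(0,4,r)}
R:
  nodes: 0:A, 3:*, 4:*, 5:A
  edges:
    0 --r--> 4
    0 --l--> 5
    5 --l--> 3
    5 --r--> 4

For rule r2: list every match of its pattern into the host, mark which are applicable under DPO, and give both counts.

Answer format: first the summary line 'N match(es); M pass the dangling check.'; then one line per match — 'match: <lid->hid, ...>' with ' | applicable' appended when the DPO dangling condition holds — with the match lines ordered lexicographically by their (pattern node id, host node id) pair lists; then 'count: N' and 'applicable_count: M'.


2 match(es); 2 pass the dangling check.
match: 0->9, 1->7, 2->1, 3->2, 4->8 | applicable
match: 0->14, 1->12, 2->10, 3->11, 4->13 | applicable
count: 2
applicable_count: 2
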